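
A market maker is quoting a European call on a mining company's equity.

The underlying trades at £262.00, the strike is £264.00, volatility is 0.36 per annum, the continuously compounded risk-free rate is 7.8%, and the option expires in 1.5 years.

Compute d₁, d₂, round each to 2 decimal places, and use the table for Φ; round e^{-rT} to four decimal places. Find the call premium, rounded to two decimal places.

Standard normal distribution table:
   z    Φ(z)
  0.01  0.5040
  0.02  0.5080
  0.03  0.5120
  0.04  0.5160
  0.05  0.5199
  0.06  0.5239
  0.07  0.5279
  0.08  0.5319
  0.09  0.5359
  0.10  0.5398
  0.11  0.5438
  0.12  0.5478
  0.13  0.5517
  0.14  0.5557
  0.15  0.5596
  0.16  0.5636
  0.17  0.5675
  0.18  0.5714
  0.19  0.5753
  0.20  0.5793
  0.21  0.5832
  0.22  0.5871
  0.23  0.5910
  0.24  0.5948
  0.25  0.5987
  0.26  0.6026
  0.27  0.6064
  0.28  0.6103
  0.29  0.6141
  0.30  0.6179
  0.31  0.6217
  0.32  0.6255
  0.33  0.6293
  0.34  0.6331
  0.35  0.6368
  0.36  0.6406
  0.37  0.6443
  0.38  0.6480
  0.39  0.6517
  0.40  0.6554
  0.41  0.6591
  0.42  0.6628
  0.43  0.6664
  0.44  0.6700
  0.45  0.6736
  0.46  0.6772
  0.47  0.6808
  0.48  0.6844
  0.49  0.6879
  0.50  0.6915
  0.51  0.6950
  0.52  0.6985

T = 1.5;  σ√T = 0.4409
d₁ = [ln(262/264) + (0.078 + ½·0.36²)·1.5] / (σ√T) = (-0.0076 + 0.2142) / 0.4409 = 0.4686 ⇒ 0.47
d₂ = 0.4686 − 0.4409 = 0.0277 ⇒ 0.03
exp(−rT) = exp(−0.078·1.5) = 0.8896
N(d₁) = N(0.47) = 0.6808;  N(d₂) = N(0.03) = 0.5120
C = 262·0.6808 − 264·0.8896·0.5120 = 178.3696 − 120.2455 = 58.1241

£58.12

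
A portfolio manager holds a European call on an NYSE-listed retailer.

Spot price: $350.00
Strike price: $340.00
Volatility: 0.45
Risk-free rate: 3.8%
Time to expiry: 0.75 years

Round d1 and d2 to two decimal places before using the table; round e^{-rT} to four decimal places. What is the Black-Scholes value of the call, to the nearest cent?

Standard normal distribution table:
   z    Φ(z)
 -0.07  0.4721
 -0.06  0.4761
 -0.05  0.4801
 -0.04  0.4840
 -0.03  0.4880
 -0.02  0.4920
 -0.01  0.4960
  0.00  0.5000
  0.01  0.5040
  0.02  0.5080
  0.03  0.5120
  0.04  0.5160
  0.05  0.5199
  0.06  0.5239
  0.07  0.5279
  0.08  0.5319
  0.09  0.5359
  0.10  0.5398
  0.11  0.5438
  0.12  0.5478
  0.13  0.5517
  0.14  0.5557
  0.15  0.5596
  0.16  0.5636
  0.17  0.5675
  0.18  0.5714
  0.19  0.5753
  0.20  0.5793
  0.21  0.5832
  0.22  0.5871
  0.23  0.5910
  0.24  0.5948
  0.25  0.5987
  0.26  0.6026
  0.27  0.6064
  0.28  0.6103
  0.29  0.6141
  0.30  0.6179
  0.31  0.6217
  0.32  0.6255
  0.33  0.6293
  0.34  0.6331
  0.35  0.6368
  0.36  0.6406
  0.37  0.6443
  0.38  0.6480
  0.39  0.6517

σ√T = 0.45·√0.75 = 0.3897
d₁ = [ln(350/340) + (0.038 + 0.45²/2)·0.75] / 0.3897 = [0.0290 + 0.1044] / 0.3897 = 0.3424 which rounds to 0.34
d₂ = d₁ − σ√T = 0.3424 − 0.3897 = -0.0473 which rounds to -0.05
exp(−rT) = exp(−0.038·0.75) = 0.9719
C = 350·N(0.34) − 340·0.9719·N(-0.05) = 350·0.6331 − 340·0.9719·0.4801 = 221.5850 − 158.6471 = 62.9379

$62.94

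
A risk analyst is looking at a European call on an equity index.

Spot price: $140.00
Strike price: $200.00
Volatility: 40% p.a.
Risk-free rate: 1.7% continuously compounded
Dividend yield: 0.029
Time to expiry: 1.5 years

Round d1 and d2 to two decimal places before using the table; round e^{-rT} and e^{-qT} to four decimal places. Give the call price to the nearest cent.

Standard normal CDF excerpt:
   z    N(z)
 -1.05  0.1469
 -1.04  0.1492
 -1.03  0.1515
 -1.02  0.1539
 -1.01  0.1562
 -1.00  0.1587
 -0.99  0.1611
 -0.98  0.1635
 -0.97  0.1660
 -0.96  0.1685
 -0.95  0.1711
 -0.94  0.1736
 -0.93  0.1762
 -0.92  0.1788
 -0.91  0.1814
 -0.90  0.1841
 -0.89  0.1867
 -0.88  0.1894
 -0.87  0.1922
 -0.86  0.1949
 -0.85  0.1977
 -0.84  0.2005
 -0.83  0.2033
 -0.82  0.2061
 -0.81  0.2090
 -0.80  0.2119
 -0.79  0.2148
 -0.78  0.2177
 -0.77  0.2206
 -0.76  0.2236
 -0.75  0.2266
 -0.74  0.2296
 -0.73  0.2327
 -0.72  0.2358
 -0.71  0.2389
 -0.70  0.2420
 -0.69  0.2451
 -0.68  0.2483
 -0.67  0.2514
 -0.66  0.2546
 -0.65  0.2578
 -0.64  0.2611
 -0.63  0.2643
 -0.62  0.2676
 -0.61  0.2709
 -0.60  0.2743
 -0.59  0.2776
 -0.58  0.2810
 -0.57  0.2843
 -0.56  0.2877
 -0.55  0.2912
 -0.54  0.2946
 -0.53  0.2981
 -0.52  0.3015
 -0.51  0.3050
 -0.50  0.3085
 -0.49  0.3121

σ√T = 0.4 × 1.2247 = 0.4899
d₁ = [ln(140/200) + (0.017 − 0.029 + 0.4²/2)·1.5] / 0.4899 = [-0.3567 + 0.1020] / 0.4899 = -0.5199 ⇒ -0.52
d₂ = d₁ − σ√T = -0.5199 − 0.4899 = -1.0098 ⇒ -1.01
e^(−qT) = e^(−0.029·1.5) = 0.9574;  e^(−rT) = e^(−0.017·1.5) = 0.9748
C = 140·0.9574·N(-0.52) − 200·0.9748·N(-1.01) = 140·0.9574·0.3015 − 200·0.9748·0.1562 = 40.4119 − 30.4528 = 9.9591

$9.96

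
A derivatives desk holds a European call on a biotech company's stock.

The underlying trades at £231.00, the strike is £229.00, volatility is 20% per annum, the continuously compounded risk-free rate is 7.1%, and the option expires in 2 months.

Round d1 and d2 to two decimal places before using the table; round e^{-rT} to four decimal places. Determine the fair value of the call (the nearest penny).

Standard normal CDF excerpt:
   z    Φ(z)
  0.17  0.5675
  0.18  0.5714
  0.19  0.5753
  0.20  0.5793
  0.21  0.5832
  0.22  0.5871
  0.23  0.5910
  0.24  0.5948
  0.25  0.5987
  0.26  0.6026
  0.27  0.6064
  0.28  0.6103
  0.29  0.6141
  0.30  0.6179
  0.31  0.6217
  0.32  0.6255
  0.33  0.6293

σ√T = 0.2·√0.1667 = 0.0816
d₁ = [ln(231/229) + (0.071 + ½·0.2²)·0.1667] / (σ√T) = (0.0087 + 0.0152) / 0.0816 = 0.2923 which rounds to 0.29
d₂ = 0.2923 − 0.0816 = 0.2106 which rounds to 0.21
exp(−rT) = exp(−0.071·0.1667) = 0.9882
N(d₁) = N(0.29) = 0.6141;  N(d₂) = N(0.21) = 0.5832
C = 231·0.6141 − 229·0.9882·0.5832 = 141.8571 − 131.9769 = 9.8802

£9.88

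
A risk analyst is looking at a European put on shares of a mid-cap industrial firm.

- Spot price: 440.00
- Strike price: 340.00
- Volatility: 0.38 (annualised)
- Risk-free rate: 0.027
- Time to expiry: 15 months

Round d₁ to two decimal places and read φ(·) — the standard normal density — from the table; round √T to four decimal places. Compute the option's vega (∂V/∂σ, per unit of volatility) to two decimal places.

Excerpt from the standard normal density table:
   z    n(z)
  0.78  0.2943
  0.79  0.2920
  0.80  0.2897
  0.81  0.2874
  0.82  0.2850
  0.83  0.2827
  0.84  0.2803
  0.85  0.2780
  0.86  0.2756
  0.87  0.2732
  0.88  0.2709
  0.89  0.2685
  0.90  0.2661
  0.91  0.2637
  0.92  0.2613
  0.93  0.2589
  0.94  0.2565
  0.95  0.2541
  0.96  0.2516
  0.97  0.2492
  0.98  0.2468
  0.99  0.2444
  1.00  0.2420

σ√T = 0.38 × 1.1180 = 0.4249
d₁ = [ln(440/340) + (0.027 + ½·0.38²)·1.25] / (σ√T) = (0.2578 + 0.1240) / 0.4249 = 0.8987 which rounds to 0.90
√T = √1.25 = 1.1180
φ(d₁) = φ(0.90) = 0.2661
vega = S·φ(d₁)·√T = 440·0.2661·1.1180 = 130.8999

130.90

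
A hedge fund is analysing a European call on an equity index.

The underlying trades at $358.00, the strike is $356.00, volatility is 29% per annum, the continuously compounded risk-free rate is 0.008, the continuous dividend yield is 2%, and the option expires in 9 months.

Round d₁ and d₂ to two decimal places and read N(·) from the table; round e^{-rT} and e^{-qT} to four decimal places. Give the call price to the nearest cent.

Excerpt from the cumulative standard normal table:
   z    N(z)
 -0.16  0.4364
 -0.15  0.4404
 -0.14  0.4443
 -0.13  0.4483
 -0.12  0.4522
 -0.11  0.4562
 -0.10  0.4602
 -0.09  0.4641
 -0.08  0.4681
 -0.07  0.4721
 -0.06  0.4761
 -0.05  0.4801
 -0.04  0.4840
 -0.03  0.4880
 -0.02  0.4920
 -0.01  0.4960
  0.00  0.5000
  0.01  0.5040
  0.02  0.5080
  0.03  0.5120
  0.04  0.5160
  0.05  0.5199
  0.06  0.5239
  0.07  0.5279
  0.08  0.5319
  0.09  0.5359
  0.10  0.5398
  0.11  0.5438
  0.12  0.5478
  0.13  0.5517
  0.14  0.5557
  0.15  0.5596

$34.56

σ√T = 0.29·√0.75 = 0.2511
d₁ = [ln(358/356) + (0.008 − 0.02 + 0.29²/2)·0.75] / 0.2511 = [0.0056 + 0.0225] / 0.2511 = 0.1120 ≈ 0.11
d₂ = d₁ − σ√T = 0.1120 − 0.2511 = -0.1391 ≈ -0.14
exp(−qT) = exp(−0.02·0.75) = 0.9851;  exp(−rT) = exp(−0.008·0.75) = 0.9940
N(d₁) = N(0.11) = 0.5438;  N(d₂) = N(-0.14) = 0.4443
C = 358·0.9851·0.5438 − 356·0.9940·0.4443 = 191.7797 − 157.2218 = 34.5579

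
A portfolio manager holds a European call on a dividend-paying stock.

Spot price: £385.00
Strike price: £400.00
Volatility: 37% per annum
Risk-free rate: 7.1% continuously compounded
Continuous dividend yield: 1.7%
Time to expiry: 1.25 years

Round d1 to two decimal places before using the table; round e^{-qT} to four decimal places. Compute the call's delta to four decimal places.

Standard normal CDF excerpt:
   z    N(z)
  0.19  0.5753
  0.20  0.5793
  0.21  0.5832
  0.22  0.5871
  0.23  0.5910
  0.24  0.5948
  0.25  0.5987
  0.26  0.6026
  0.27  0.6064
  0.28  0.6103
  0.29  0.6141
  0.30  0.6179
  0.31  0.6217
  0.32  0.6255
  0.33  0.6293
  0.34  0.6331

σ√T = 0.37·√1.25 = 0.4137
ln(S/K) + (r − q + σ²/2)T = ln(385/400) + (0.071 − 0.017 + 0.37²/2)·1.25 = -0.0382 + 0.1531 = 0.1148
d₁ = 0.1148 / 0.4137 = 0.2776 ⇒ 0.28
N(d₁) = N(0.28) = 0.6103
Δ_call = exp(−qT)·N(d₁) = 0.9790·0.6103 = 0.5975

0.5975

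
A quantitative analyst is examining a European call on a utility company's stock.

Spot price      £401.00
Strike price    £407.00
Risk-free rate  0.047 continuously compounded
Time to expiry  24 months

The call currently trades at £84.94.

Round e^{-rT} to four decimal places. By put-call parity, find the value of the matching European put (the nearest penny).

£54.43

e^(−rT) = e^(−0.047·2) = 0.9103
Put-call parity: C − P = S − K·e^(−rT) = 401 − 407·0.9103 = 401 − 370.4921 = 30.5079
P = C − (C − P) = 84.94 − (30.5079) = 54.4321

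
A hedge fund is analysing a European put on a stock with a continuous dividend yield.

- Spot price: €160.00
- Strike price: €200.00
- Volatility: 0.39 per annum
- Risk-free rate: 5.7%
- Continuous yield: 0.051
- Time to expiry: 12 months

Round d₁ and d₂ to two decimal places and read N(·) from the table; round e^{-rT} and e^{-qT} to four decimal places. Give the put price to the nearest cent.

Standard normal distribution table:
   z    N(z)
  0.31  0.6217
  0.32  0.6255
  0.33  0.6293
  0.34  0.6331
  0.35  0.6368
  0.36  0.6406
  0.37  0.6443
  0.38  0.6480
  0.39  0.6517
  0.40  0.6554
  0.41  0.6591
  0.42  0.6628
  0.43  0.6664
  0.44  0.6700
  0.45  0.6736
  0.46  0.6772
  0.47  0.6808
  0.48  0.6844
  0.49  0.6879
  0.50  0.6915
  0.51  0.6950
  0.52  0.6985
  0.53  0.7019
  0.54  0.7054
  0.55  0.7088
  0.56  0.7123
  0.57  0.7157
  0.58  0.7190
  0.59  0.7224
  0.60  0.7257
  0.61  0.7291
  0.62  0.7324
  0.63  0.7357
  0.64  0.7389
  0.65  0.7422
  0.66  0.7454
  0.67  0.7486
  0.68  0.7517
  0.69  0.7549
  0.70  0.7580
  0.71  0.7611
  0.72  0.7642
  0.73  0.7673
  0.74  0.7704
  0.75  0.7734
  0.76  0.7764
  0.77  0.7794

σ√T = 0.39·√1 = 0.3900
d₁ = [ln(160/200) + (0.057 − 0.051 + 0.39²/2)·1] / 0.3900 = [-0.2231 + 0.0821] / 0.3900 = -0.3618 which rounds to -0.36
d₂ = d₁ − σ√T = -0.3618 − 0.3900 = -0.7518 which rounds to -0.75
e^(−qT) = e^(−0.051·1) = 0.9503;  e^(−rT) = e^(−0.057·1) = 0.9446
N(−d₂) = N(0.75) = 0.7734;  N(−d₁) = N(0.36) = 0.6406
P = 200·0.9446·0.7734 − 160·0.9503·0.6406 = 146.1107 − 97.4019 = 48.7088

€48.71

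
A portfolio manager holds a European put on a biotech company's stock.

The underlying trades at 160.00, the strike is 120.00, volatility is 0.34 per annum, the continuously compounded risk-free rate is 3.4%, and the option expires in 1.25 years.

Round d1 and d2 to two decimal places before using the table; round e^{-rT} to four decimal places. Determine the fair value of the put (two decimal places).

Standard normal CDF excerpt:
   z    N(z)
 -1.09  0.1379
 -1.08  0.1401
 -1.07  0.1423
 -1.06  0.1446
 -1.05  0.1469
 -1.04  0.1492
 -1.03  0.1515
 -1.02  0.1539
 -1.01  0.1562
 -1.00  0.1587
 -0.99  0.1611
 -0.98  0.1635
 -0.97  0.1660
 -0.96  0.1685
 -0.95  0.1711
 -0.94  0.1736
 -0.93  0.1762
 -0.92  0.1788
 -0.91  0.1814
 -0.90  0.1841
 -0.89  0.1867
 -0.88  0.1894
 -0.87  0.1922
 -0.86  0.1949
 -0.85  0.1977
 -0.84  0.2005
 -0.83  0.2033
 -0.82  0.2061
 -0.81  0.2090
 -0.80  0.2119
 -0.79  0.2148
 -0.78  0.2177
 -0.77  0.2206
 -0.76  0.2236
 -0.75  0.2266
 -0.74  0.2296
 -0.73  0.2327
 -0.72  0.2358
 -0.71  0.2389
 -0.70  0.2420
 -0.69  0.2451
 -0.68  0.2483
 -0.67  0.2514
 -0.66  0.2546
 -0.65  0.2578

5.42

σ√T = 0.34·√1.25 = 0.3801
d₁ = [ln(160/120) + (0.034 + 0.34²/2)·1.25] / 0.3801 = [0.2877 + 0.1148] / 0.3801 = 1.0587 ⇒ 1.06
d₂ = d₁ − σ√T = 1.0587 − 0.3801 = 0.6785 ⇒ 0.68
e^(−rT) = e^(−0.034·1.25) = 0.9584
N(−d₂) = N(-0.68) = 0.2483;  N(−d₁) = N(-1.06) = 0.1446
P = 120·0.9584·0.2483 − 160·0.1446 = 28.5565 − 23.1360 = 5.4205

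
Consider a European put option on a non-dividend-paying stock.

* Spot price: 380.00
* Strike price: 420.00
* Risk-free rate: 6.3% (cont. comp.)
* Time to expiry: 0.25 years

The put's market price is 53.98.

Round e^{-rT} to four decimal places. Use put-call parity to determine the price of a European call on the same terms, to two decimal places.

20.53

exp(−rT) = exp(−0.063·0.25) = 0.9844
Put-call parity: C − P = S − K·e^(−rT) = 380 − 420·0.9844 = 380 − 413.4480 = -33.4480
C = P + (C − P) = 53.98 + (-33.4480) = 20.5320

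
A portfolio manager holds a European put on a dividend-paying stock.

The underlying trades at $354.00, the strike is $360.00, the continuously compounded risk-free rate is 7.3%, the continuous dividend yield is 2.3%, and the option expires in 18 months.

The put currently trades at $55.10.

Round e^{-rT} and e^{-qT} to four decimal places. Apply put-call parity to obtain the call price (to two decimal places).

e^(−qT) = e^(−0.023·1.5) = 0.9661;  e^(−rT) = e^(−0.073·1.5) = 0.8963
Put-call parity: C − P = S·e^(−qT) − K·e^(−rT) = 354·0.9661 − 360·0.8963 = 341.9994 − 322.6680 = 19.3314
C = P + (C − P) = 55.10 + (19.3314) = 74.4314

$74.43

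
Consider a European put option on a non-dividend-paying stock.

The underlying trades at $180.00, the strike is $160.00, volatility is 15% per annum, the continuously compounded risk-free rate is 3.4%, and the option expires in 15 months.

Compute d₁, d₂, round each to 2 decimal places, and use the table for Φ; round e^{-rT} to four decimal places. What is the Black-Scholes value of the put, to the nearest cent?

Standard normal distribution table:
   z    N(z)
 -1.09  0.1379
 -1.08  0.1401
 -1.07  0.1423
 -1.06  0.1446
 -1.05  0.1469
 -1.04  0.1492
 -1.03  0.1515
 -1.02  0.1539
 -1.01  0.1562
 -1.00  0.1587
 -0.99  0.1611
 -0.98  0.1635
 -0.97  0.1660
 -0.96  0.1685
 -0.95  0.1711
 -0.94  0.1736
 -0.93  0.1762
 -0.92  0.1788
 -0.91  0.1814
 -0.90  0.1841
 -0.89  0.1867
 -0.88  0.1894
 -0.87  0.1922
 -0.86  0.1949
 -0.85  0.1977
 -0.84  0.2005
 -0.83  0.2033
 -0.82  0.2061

σ√T = 0.15·√1.25 = 0.1677
d₁ = [ln(180/160) + (0.034 + ½·0.15²)·1.25] / (σ√T) = (0.1178 + 0.0566) / 0.1677 = 1.0396 → 1.04
d₂ = 1.0396 − 0.1677 = 0.8719 → 0.87
e^(−rT) = e^(−0.034·1.25) = 0.9584
P = 160·0.9584·N(-0.87) − 180·N(-1.04) = 160·0.9584·0.1922 − 180·0.1492 = 29.4727 − 26.8560 = 2.6167

$2.62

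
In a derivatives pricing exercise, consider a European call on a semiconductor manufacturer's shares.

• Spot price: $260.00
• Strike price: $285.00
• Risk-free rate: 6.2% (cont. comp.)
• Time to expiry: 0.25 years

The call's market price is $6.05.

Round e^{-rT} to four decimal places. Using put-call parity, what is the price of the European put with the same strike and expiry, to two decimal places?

$26.66

e^(−rT) = e^(−0.062·0.25) = 0.9846
Put-call parity: C − P = S − K·e^(−rT) = 260 − 285·0.9846 = 260 − 280.6110 = -20.6110
P = C − (C − P) = 6.05 − (-20.6110) = 26.6610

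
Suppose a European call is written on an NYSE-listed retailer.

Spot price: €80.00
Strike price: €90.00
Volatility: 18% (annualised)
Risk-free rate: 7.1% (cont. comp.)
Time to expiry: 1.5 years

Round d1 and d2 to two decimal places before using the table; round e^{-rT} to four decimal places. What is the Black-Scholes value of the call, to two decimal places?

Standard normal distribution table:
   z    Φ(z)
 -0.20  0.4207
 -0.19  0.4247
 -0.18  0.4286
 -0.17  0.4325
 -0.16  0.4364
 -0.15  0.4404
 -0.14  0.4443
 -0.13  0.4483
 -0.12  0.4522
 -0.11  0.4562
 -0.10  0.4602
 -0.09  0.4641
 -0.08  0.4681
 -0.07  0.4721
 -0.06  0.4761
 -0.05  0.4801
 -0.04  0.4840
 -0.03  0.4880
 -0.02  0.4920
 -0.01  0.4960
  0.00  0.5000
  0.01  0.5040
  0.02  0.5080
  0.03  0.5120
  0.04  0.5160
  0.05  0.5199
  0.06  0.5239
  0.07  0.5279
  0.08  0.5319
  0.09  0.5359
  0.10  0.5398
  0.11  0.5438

€6.60

σ√T = 0.18·√1.5 = 0.2205
d₁ = [ln(80/90) + (0.071 + ½·0.18²)·1.5] / (σ√T) = (-0.1178 + 0.1308) / 0.2205 = 0.0590 ⇒ 0.06
d₂ = 0.0590 − 0.2205 = -0.1614 ⇒ -0.16
e^(−rT) = e^(−0.071·1.5) = 0.8990
N(d₁) = N(0.06) = 0.5239;  N(d₂) = N(-0.16) = 0.4364
C = 80·0.5239 − 90·0.8990·0.4364 = 41.9120 − 35.3091 = 6.6029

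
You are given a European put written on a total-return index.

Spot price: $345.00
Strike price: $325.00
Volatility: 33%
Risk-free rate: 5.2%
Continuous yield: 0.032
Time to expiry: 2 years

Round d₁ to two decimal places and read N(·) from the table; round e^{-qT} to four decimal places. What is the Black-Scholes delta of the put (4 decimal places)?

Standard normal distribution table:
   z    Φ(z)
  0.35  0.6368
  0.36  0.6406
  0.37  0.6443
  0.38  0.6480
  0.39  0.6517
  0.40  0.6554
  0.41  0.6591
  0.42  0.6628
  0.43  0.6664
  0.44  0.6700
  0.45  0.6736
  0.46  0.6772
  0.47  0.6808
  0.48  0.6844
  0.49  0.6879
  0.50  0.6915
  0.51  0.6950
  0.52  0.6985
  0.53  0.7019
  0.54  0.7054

σ√T = 0.33 × 1.4142 = 0.4667
d₁ = [ln(345/325) + (0.052 − 0.032 + 0.33²/2)·2] / 0.4667 = [0.0597 + 0.1489] / 0.4667 = 0.4470 ⇒ 0.45
N(d₁) = N(0.45) = 0.6736
Δ_put = exp(−qT)·(N(d₁) − 1) = 0.9380·(0.6736 − 1) = -0.3062

-0.3062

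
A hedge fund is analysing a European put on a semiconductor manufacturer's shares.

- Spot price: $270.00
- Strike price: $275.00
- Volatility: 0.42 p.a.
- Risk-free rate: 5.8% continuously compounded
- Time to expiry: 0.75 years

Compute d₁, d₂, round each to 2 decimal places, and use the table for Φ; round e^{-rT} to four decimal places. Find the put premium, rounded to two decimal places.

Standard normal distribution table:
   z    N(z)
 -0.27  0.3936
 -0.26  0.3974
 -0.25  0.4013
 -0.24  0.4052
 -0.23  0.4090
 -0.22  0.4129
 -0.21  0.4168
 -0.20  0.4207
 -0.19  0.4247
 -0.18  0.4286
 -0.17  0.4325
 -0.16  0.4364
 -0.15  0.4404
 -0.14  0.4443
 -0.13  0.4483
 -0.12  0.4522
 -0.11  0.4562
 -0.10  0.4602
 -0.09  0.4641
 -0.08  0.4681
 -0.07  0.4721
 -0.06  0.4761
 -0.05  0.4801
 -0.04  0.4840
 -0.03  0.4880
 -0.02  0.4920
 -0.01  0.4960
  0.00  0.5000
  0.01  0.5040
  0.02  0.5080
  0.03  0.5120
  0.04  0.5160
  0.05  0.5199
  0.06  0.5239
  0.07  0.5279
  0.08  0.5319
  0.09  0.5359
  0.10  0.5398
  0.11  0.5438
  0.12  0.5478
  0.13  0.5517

$34.82

σ√T = 0.42 × 0.8660 = 0.3637
d₁ = [ln(270/275) + (0.058 + 0.42²/2)·0.75] / 0.3637 = [-0.0183 + 0.1096] / 0.3637 = 0.2510 which rounds to 0.25
d₂ = d₁ − σ√T = 0.2510 − 0.3637 = -0.1127 which rounds to -0.11
exp(−rT) = exp(−0.058·0.75) = 0.9574
N(−d₂) = N(0.11) = 0.5438;  N(−d₁) = N(-0.25) = 0.4013
P = 275·0.9574·0.5438 − 270·0.4013 = 143.1744 − 108.3510 = 34.8234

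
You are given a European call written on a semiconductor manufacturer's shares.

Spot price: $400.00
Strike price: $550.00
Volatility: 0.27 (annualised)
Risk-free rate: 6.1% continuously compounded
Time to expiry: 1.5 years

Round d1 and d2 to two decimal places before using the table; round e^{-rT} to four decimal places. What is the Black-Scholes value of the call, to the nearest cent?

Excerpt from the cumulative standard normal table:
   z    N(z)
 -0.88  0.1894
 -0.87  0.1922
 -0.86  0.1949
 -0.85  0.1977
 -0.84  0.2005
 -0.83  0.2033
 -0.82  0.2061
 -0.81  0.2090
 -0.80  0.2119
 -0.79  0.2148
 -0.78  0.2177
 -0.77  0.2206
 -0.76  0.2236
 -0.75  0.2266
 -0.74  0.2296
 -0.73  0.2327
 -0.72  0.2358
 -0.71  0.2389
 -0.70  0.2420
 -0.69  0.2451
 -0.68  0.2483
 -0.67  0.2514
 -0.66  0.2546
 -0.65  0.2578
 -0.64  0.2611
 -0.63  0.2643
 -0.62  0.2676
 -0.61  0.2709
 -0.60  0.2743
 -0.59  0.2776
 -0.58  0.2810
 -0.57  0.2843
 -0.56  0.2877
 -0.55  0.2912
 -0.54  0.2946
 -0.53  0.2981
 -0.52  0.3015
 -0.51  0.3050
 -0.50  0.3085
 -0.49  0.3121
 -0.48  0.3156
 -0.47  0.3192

σ√T = 0.27 × 1.2247 = 0.3307
d₁ = [ln(400/550) + (0.061 + 0.27²/2)·1.5] / 0.3307 = [-0.3185 + 0.1462] / 0.3307 = -0.5210 → -0.52
d₂ = d₁ − σ√T = -0.5210 − 0.3307 = -0.8517 → -0.85
e^(−rT) = e^(−0.061·1.5) = 0.9126
N(d₁) = N(-0.52) = 0.3015;  N(d₂) = N(-0.85) = 0.1977
C = 400·0.3015 − 550·0.9126·0.1977 = 120.6000 − 99.2316 = 21.3684

$21.37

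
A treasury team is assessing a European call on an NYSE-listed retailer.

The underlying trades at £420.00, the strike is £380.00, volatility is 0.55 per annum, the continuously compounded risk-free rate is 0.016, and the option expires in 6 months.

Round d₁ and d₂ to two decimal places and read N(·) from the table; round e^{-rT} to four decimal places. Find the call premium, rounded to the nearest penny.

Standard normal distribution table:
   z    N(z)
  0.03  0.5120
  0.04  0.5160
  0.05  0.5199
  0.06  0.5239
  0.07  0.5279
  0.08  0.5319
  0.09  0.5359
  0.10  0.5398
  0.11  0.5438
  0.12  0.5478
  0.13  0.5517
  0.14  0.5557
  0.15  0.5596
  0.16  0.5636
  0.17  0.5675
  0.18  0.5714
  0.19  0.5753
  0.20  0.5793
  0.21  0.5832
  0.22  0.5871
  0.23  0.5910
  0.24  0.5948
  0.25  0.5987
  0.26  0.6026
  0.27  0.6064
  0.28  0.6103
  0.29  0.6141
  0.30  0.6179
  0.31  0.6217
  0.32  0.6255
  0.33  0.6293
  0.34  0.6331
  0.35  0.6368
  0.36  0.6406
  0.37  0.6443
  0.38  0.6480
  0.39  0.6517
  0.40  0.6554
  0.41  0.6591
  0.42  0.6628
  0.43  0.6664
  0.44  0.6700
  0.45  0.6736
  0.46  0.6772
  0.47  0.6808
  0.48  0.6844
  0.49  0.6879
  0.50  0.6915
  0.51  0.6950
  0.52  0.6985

T = 0.5;  σ√T = 0.3889
ln(S/K) + (r + σ²/2)T = ln(420/380) + (0.016 + 0.55²/2)·0.5 = 0.1001 + 0.0836 = 0.1837
d₁ = 0.1837 / 0.3889 = 0.4724 ≈ 0.47
d₂ = d₁ − σ√T = 0.4724 − 0.3889 = 0.0835 ≈ 0.08
e^(−rT) = e^(−0.016·0.5) = 0.9920
N(d₁) = N(0.47) = 0.6808;  N(d₂) = N(0.08) = 0.5319
C = 420·0.6808 − 380·0.9920·0.5319 = 285.9360 − 200.5050 = 85.4310

£85.43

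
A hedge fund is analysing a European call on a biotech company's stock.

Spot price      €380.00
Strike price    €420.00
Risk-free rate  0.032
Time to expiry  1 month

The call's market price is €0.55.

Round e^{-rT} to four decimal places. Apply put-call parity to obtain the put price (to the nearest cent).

€39.42

exp(−rT) = exp(−0.032·0.08333) = 0.9973
Put-call parity: C − P = S − K·e^(−rT) = 380 − 420·0.9973 = 380 − 418.8660 = -38.8660
P = C − (C − P) = 0.55 − (-38.8660) = 39.4160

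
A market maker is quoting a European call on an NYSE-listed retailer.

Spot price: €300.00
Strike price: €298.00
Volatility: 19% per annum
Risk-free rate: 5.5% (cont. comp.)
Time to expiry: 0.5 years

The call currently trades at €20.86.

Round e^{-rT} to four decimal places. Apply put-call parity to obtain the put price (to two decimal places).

e^(−rT) = e^(−0.055·0.5) = 0.9729
Put-call parity: C − P = S − K·e^(−rT) = 300 − 298·0.9729 = 300 − 289.9242 = 10.0758
P = C − (C − P) = 20.86 − (10.0758) = 10.7842

€10.78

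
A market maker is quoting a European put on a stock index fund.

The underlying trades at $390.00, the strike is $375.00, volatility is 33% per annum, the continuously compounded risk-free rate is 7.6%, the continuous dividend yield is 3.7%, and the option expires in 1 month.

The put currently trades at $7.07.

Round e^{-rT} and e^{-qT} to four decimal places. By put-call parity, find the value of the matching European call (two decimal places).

e^(−qT) = e^(−0.037·0.08333) = 0.9969;  e^(−rT) = e^(−0.076·0.08333) = 0.9937
Put-call parity: C − P = S·e^(−qT) − K·e^(−rT) = 390·0.9969 − 375·0.9937 = 388.7910 − 372.6375 = 16.1535
C = P + (C − P) = 7.07 + (16.1535) = 23.2235

$23.22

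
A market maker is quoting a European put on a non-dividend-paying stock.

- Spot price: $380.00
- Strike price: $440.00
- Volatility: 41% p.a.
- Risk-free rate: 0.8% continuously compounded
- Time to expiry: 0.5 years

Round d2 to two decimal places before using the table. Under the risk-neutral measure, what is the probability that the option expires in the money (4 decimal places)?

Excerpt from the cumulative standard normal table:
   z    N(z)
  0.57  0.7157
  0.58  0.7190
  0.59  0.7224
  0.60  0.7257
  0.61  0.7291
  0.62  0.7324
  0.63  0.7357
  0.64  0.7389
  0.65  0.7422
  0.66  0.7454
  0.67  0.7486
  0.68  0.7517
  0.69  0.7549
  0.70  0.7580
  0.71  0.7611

0.7389

σ√T = 0.41 × 0.7071 = 0.2899
d₁ = [ln(380/440) + (0.008 + 0.41²/2)·0.5] / 0.2899 = [-0.1466 + 0.0460] / 0.2899 = -0.3469 ≈ -0.35
d₂ = d₁ − σ√T = -0.3469 − 0.2899 = -0.6368 ≈ -0.64
Risk-neutral Pr[S_T < K] = N(−d₂) = N(0.64) = 0.7389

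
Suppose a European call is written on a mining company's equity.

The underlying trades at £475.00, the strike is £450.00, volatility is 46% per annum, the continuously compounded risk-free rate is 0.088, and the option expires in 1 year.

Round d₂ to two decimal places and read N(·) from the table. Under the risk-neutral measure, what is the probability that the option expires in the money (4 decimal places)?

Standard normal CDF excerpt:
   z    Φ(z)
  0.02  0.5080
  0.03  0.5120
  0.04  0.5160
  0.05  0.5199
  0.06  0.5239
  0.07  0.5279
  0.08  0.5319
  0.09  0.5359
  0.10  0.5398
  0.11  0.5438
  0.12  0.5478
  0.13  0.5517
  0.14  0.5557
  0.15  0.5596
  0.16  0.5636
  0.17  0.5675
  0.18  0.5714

T = 1;  σ√T = 0.4600
d₁ = [ln(475/450) + (0.088 + 0.46²/2)·1] / 0.4600 = [0.0541 + 0.1938] / 0.4600 = 0.5388 ⇒ 0.54
d₂ = d₁ − σ√T = 0.5388 − 0.4600 = 0.0788 ⇒ 0.08
Risk-neutral Pr[S_T > K] = N(d₂) = N(0.08) = 0.5319

0.5319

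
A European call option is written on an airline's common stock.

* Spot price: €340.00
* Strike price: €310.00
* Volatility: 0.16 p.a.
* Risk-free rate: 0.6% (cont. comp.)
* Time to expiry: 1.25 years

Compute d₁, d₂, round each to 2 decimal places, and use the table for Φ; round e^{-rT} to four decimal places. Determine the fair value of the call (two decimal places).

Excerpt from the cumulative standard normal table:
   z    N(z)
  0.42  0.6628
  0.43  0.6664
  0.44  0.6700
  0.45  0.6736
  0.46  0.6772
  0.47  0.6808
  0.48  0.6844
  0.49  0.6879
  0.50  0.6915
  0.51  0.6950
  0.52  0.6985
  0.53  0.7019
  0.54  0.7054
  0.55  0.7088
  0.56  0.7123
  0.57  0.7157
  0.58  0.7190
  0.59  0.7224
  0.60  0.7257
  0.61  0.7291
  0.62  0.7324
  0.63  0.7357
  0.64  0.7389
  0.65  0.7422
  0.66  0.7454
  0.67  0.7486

€42.88

σ√T = 0.16·√1.25 = 0.1789
d₁ = [ln(340/310) + (0.006 + ½·0.16²)·1.25] / (σ√T) = (0.0924 + 0.0235) / 0.1789 = 0.6478 ≈ 0.65
d₂ = 0.6478 − 0.1789 = 0.4689 ≈ 0.47
exp(−rT) = exp(−0.006·1.25) = 0.9925
N(d₁) = N(0.65) = 0.7422;  N(d₂) = N(0.47) = 0.6808
C = 340·0.7422 − 310·0.9925·0.6808 = 252.3480 − 209.4651 = 42.8829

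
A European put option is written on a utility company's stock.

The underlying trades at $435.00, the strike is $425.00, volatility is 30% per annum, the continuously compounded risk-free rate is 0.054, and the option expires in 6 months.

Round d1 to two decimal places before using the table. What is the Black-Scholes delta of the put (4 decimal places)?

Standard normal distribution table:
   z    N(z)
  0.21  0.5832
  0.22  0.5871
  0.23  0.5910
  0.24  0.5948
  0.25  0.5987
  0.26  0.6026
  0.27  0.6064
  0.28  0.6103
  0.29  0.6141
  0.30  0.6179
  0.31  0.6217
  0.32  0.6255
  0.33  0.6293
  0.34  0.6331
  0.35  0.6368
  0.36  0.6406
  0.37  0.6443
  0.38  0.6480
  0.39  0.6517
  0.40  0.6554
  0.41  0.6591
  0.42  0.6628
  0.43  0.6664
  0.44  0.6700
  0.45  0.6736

-0.3669

σ√T = 0.3 × 0.7071 = 0.2121
d₁ = [ln(435/425) + (0.054 + ½·0.3²)·0.5] / (σ√T) = (0.0233 + 0.0495) / 0.2121 = 0.3430 → 0.34
N(d₁) = N(0.34) = 0.6331
Δ_put = N(d₁) − 1 = 0.6331 − 1 = -0.3669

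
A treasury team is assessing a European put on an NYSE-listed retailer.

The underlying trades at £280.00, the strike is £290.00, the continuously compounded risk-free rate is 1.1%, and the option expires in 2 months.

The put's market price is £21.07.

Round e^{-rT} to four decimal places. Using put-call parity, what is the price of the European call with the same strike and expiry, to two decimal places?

e^(−rT) = e^(−0.011·0.1667) = 0.9982
Put-call parity: C − P = S − K·e^(−rT) = 280 − 290·0.9982 = 280 − 289.4780 = -9.4780
C = P + (C − P) = 21.07 + (-9.4780) = 11.5920

£11.59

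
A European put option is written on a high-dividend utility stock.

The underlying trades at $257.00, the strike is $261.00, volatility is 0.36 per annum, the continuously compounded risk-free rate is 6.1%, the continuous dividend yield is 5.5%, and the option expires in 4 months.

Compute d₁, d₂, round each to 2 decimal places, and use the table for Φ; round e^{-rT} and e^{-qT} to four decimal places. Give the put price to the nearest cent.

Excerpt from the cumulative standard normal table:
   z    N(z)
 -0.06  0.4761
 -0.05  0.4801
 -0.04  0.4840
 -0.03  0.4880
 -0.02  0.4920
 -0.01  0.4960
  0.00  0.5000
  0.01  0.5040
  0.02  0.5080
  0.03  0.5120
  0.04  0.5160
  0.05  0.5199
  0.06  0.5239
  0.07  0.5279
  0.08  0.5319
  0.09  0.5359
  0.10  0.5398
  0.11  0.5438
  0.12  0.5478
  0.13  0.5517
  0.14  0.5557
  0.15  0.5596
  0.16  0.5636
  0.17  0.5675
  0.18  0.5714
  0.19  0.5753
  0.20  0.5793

T = 0.3333;  σ√T = 0.2078
ln(S/K) + (r − q + σ²/2)T = ln(257/261) + (0.061 − 0.055 + 0.36²/2)·0.3333 = -0.0154 + 0.0236 = 0.0082
d₁ = 0.0082 / 0.2078 = 0.0392 → 0.04
d₂ = d₁ − σ√T = 0.0392 − 0.2078 = -0.1686 → -0.17
e^(−qT) = e^(−0.055·0.3333) = 0.9818;  e^(−rT) = e^(−0.061·0.3333) = 0.9799
N(−d₂) = N(0.17) = 0.5675;  N(−d₁) = N(-0.04) = 0.4840
P = 261·0.9799·0.5675 − 257·0.9818·0.4840 = 145.1403 − 122.1241 = 23.0162

$23.02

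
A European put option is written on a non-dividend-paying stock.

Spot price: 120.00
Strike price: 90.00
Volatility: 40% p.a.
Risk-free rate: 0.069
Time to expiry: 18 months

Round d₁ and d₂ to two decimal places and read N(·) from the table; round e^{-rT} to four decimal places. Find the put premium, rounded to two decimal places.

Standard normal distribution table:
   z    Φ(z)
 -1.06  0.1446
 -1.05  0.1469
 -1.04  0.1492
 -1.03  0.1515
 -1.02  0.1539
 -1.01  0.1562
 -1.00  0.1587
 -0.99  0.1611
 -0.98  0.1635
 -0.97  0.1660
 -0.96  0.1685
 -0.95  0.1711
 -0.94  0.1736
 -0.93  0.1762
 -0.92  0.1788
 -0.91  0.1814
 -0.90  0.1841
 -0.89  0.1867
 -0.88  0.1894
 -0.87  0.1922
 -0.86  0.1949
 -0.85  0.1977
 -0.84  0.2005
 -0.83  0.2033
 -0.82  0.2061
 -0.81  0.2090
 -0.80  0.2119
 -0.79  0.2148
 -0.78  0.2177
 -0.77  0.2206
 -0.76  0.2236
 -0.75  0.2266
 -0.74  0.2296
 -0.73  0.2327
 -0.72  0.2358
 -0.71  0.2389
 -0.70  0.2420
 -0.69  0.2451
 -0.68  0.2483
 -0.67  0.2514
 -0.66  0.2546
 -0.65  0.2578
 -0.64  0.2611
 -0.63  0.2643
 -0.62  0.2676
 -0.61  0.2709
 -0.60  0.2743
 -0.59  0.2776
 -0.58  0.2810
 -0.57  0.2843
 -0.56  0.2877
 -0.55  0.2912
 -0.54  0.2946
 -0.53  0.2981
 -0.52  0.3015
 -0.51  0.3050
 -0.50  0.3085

5.73

σ√T = 0.4·√1.5 = 0.4899
d₁ = [ln(120/90) + (0.069 + ½·0.4²)·1.5] / (σ√T) = (0.2877 + 0.2235) / 0.4899 = 1.0434 which rounds to 1.04
d₂ = 1.0434 − 0.4899 = 0.5535 which rounds to 0.55
exp(−rT) = exp(−0.069·1.5) = 0.9017
P = 90·0.9017·N(-0.55) − 120·N(-1.04) = 90·0.9017·0.2912 − 120·0.1492 = 23.6318 − 17.9040 = 5.7278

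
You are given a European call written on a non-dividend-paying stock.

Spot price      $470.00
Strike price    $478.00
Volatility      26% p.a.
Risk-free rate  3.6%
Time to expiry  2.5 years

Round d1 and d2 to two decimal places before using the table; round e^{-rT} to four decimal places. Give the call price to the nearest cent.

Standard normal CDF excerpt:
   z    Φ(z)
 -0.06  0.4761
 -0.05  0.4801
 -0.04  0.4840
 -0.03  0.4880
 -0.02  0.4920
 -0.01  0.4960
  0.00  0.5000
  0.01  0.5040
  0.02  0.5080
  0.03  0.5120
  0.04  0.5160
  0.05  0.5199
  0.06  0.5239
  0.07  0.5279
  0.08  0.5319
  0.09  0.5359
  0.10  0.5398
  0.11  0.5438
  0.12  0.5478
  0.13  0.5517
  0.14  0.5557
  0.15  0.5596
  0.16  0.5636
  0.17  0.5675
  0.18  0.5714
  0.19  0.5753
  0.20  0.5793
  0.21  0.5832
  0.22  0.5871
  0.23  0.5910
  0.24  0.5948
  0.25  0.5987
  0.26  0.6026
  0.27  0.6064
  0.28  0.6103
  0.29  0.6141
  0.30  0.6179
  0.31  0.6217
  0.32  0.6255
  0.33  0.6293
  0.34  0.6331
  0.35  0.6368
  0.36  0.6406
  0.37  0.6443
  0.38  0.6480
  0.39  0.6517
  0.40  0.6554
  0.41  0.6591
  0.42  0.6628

T = 2.5;  σ√T = 0.4111
d₁ = [ln(470/478) + (0.036 + ½·0.26²)·2.5] / (σ√T) = (-0.0169 + 0.1745) / 0.4111 = 0.3834 → 0.38
d₂ = 0.3834 − 0.4111 = -0.0277 → -0.03
exp(−rT) = exp(−0.036·2.5) = 0.9139
N(d₁) = N(0.38) = 0.6480;  N(d₂) = N(-0.03) = 0.4880
C = 470·0.6480 − 478·0.9139·0.4880 = 304.5600 − 213.1800 = 91.3800

$91.38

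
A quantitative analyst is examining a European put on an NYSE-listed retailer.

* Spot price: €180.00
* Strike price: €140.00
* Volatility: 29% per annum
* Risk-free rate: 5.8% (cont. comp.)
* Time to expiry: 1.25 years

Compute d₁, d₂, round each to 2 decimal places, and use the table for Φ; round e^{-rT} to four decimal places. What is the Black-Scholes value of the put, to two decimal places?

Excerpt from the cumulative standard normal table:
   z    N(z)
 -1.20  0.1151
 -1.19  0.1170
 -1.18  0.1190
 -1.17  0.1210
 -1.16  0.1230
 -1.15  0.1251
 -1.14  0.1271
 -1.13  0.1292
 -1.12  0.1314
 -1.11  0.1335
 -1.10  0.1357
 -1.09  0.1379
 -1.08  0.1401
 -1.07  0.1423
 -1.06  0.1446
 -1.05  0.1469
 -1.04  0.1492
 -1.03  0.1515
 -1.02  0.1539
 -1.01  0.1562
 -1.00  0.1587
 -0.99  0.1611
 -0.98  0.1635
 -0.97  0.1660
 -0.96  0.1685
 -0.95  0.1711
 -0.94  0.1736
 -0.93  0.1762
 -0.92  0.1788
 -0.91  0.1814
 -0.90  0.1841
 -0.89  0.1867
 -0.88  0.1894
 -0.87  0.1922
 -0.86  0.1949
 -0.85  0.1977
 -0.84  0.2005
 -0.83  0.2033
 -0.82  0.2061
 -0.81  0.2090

€3.97

σ√T = 0.29 × 1.1180 = 0.3242
d₁ = [ln(180/140) + (0.058 + ½·0.29²)·1.25] / (σ√T) = (0.2513 + 0.1251) / 0.3242 = 1.1608 → 1.16
d₂ = 1.1608 − 0.3242 = 0.8366 → 0.84
e^(−rT) = e^(−0.058·1.25) = 0.9301
N(−d₂) = N(-0.84) = 0.2005;  N(−d₁) = N(-1.16) = 0.1230
P = 140·0.9301·0.2005 − 180·0.1230 = 26.1079 − 22.1400 = 3.9679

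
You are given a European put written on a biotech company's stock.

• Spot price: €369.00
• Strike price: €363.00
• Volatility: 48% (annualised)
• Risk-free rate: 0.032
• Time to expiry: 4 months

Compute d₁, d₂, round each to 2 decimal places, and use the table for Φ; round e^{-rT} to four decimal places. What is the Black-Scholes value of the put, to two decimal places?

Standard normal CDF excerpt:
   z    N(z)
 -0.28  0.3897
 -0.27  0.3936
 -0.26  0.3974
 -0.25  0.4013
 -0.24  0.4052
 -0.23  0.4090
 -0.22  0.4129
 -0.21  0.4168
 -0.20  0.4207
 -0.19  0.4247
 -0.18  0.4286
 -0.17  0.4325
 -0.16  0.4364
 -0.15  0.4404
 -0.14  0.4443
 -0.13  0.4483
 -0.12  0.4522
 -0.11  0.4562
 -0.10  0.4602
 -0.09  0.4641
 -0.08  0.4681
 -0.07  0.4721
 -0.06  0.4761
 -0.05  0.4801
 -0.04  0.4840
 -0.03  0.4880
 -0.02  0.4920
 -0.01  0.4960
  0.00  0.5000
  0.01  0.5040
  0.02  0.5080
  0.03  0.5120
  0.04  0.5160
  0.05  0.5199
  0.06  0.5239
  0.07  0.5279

σ√T = 0.48·√0.3333 = 0.2771
d₁ = [ln(369/363) + (0.032 + ½·0.48²)·0.3333] / (σ√T) = (0.0164 + 0.0491) / 0.2771 = 0.2362 ≈ 0.24
d₂ = 0.2362 − 0.2771 = -0.0409 ≈ -0.04
exp(−rT) = exp(−0.032·0.3333) = 0.9894
P = 363·0.9894·N(0.04) − 369·N(-0.24) = 363·0.9894·0.5160 − 369·0.4052 = 185.3225 − 149.5188 = 35.8037

€35.80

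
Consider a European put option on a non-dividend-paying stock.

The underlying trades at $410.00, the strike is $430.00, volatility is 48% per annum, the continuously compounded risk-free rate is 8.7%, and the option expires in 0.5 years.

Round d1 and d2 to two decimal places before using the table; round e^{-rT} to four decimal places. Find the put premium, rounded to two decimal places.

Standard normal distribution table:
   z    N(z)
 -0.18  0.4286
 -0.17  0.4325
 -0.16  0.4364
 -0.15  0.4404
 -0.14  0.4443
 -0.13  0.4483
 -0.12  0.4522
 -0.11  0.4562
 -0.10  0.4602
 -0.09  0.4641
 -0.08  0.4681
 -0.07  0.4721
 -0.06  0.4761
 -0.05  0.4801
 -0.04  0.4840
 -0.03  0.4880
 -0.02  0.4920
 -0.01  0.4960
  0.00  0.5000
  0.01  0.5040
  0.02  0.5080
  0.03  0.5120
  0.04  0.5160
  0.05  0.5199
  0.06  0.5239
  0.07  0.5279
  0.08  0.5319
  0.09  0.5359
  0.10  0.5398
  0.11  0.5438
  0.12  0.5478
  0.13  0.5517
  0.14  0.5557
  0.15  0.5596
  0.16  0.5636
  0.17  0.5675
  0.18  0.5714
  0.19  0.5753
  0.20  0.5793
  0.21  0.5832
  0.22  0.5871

σ√T = 0.48 × 0.7071 = 0.3394
d₁ = [ln(410/430) + (0.087 + 0.48²/2)·0.5] / 0.3394 = [-0.0476 + 0.1011] / 0.3394 = 0.1575 ⇒ 0.16
d₂ = d₁ − σ√T = 0.1575 − 0.3394 = -0.1819 ⇒ -0.18
e^(−rT) = e^(−0.087·0.5) = 0.9574
N(−d₂) = N(0.18) = 0.5714;  N(−d₁) = N(-0.16) = 0.4364
P = 430·0.9574·0.5714 − 410·0.4364 = 235.2351 − 178.9240 = 56.3111

$56.31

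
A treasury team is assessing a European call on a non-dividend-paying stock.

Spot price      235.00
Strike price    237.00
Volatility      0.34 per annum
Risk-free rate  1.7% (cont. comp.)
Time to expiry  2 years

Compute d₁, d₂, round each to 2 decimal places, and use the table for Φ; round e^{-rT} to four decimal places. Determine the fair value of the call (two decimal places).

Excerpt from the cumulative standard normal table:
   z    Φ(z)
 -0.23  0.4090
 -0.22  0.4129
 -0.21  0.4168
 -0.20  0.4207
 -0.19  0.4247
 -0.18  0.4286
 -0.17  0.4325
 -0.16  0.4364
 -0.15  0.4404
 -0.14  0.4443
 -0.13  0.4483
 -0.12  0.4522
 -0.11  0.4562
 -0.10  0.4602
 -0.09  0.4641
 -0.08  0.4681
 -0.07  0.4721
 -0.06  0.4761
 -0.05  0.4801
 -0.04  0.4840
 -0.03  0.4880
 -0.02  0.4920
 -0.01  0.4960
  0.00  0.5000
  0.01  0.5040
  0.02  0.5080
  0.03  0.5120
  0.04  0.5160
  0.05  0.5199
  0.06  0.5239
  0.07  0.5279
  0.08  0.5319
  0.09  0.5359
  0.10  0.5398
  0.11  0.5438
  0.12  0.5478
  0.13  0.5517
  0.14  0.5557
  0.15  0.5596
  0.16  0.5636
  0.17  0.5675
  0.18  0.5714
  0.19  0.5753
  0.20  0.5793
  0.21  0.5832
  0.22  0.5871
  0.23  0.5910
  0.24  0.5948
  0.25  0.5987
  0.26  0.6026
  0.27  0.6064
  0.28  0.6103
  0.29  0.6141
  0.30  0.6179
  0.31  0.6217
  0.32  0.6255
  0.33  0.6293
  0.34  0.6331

47.02

σ√T = 0.34·√2 = 0.4808
d₁ = [ln(235/237) + (0.017 + ½·0.34²)·2] / (σ√T) = (-0.0085 + 0.1496) / 0.4808 = 0.2935 which rounds to 0.29
d₂ = 0.2935 − 0.4808 = -0.1873 which rounds to -0.19
e^(−rT) = e^(−0.017·2) = 0.9666
N(d₁) = N(0.29) = 0.6141;  N(d₂) = N(-0.19) = 0.4247
C = 235·0.6141 − 237·0.9666·0.4247 = 144.3135 − 97.2921 = 47.0214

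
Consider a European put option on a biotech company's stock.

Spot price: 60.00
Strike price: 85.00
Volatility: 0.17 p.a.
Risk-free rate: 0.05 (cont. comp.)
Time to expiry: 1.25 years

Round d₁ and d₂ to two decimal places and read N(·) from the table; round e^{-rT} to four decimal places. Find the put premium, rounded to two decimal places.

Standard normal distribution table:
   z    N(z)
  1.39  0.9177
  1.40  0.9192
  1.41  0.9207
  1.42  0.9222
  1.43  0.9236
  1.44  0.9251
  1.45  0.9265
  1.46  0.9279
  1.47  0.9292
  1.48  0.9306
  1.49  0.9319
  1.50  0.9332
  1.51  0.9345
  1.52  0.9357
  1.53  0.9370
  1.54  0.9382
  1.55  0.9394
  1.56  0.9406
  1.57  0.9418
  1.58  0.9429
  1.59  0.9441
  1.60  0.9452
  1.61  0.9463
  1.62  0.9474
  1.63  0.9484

σ√T = 0.17·√1.25 = 0.1901
ln(S/K) + (r + σ²/2)T = ln(60/85) + (0.05 + 0.17²/2)·1.25 = -0.3483 + 0.0806 = -0.2677
d₁ = -0.2677 / 0.1901 = -1.4087 ⇒ -1.41
d₂ = d₁ − σ√T = -1.4087 − 0.1901 = -1.5988 ⇒ -1.60
exp(−rT) = exp(−0.05·1.25) = 0.9394
N(−d₂) = N(1.60) = 0.9452;  N(−d₁) = N(1.41) = 0.9207
P = 85·0.9394·0.9452 − 60·0.9207 = 75.4733 − 55.2420 = 20.2313

20.23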